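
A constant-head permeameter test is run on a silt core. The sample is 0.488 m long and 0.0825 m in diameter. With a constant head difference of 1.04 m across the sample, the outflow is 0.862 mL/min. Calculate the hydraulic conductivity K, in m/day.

0.109

Cross-sectional area A = π·(d/2)² = π × (0.0825/2)² = 0.005346 m².
Convert discharge: 0.862 mL/min = 1.437e-08 m³/s.
Darcy's law rearranged: K = Q·L / (A·Δh) = 1.437e-08 × 0.488 / (0.005346 × 1.04) = 1.261e-06 m/s = 0.1090 m/day.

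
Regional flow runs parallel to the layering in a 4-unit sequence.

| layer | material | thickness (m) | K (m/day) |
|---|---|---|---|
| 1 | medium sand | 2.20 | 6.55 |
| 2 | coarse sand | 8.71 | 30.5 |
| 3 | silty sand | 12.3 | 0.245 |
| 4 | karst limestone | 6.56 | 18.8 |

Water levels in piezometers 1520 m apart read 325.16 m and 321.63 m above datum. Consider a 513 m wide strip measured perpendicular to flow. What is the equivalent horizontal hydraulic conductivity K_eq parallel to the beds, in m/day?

Flow is parallel to layering, so each bed carries its own Darcy discharge and the transmissivities add.
Σ(K_i·b_i) = 6.55×2.20 + 30.5×8.71 + 0.245×12.3 + 18.8×6.56 = 406.4 m²/day.
Total thickness b = 29.77 m, so K_eq = Σ(K_i·b_i)/b = 13.65 m/day.

13.7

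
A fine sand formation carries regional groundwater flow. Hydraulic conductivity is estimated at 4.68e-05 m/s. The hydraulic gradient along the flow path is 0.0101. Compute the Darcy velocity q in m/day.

0.0408

Convert K: 4.68e-05 m/s × 86400 = 4.044 m/day.
Hydraulic gradient i = 0.0101.
Specific discharge q = K · i = 4.044 × 0.01010 = 0.04084 m/day.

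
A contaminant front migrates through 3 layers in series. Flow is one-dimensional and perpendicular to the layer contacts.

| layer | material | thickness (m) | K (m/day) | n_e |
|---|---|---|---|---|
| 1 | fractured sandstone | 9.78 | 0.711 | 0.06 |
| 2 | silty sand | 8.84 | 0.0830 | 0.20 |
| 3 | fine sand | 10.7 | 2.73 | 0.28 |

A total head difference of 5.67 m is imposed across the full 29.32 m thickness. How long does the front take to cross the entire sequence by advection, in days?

117

With flow normal to the layers, continuity requires the same specific discharge q through every layer.
Σ(b_i/K_i) = 9.78/0.711 + 8.84/0.0830 + 10.7/2.73 = 124.2 d.
q = Δh / Σ(b_i/K_i) = 5.67 / 124.2 = 0.04566 m/day.
In each layer the seepage velocity is v_i = q/n_i, so the layer transit time is t_i = b_i·n_i / q:
  layer 1 (fractured sandstone): t_1 = 9.78 × 0.06 / 0.04566 = 12.85 d
  layer 2 (silty sand): t_2 = 8.84 × 0.20 / 0.04566 = 38.72 d
  layer 3 (fine sand): t_3 = 10.7 × 0.28 / 0.04566 = 65.62 d
Total t = Σ t_i = 117.2 days.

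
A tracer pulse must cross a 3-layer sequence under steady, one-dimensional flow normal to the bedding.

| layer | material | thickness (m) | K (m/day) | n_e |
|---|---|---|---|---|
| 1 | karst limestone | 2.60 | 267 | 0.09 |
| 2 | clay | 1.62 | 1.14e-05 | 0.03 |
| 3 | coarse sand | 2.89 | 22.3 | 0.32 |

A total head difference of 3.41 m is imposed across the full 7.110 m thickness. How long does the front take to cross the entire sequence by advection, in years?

With flow normal to the layers, continuity requires the same specific discharge q through every layer.
Σ(b_i/K_i) = 2.60/267 + 1.62/1.14e-05 + 2.89/22.3 = 1.421e+05 d.
q = Δh / Σ(b_i/K_i) = 3.41 / 1.421e+05 = 2.400e-05 m/day.
In each layer the seepage velocity is v_i = q/n_i, so the layer transit time is t_i = b_i·n_i / q:
  layer 1 (karst limestone): t_1 = 2.60 × 0.09 / 2.400e-05 = 9752 d
  layer 2 (clay): t_2 = 1.62 × 0.03 / 2.400e-05 = 2025 d
  layer 3 (coarse sand): t_3 = 2.89 × 0.32 / 2.400e-05 = 38539 d
Total t = Σ t_i = 50316 days = 137.8 years.

138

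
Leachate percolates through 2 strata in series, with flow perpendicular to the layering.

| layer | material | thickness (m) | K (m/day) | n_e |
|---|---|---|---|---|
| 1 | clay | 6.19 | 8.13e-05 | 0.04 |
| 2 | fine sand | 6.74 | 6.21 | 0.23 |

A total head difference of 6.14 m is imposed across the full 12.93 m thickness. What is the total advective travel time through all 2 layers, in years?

61.0

With flow normal to the layers, continuity requires the same specific discharge q through every layer.
Σ(b_i/K_i) = 6.19/8.13e-05 + 6.74/6.21 = 76139 d.
q = Δh / Σ(b_i/K_i) = 6.14 / 76139 = 8.064e-05 m/day.
In each layer the seepage velocity is v_i = q/n_i, so the layer transit time is t_i = b_i·n_i / q:
  layer 1 (clay): t_1 = 6.19 × 0.04 / 8.064e-05 = 3070 d
  layer 2 (fine sand): t_2 = 6.74 × 0.23 / 8.064e-05 = 19223 d
Total t = Σ t_i = 22294 days = 61.04 years.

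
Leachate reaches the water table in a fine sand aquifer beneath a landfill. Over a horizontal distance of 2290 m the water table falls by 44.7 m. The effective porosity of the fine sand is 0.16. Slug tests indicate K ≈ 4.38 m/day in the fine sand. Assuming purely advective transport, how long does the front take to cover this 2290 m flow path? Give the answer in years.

11.7

Hydraulic gradient i = Δh / L = 44.7 / 2290 = 0.01952.
Darcy flux q = K · i = 4.380 × 0.01952 = 0.08550 m/day.
Seepage velocity v = q / n_e = 0.08550 / 0.16 = 0.5344 m/day.
Travel time t = L / v = 2290 / 0.5344 = 4286 days = 11.73 years.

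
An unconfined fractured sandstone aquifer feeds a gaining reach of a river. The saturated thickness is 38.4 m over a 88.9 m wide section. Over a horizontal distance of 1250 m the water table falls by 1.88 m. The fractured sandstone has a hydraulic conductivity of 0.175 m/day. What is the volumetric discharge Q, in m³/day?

Cross-sectional area A = 88.9 × 38.4 = 3414 m².
Hydraulic gradient i = Δh / L = 1.88 / 1250 = 0.001504.
Darcy's law: Q = K · A · i = 0.1750 × 3414 × 0.001504 = 0.8985 m³/day.

0.899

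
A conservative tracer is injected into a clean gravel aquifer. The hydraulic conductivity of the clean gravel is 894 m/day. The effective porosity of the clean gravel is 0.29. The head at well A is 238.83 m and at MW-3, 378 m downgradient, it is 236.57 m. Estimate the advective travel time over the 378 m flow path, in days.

Hydraulic gradient i = (238.83 − 236.57) / 378 = 2.26 / 378 = 0.005979.
Darcy flux q = K · i = 894.0 × 0.005979 = 5.345 m/day.
Seepage velocity v = q / n_e = 5.345 / 0.29 = 18.43 m/day.
Travel time t = L / v = 378 / 18.43 = 20.51 days.

20.5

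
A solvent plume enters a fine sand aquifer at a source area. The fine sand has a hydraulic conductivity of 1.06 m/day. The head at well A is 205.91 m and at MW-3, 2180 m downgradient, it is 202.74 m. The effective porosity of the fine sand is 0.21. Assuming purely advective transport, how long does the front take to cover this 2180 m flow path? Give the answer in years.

Hydraulic gradient i = (205.91 − 202.74) / 2180 = 3.17 / 2180 = 0.001454.
Darcy flux q = K · i = 1.060 × 0.001454 = 0.001541 m/day.
Seepage velocity v = q / n_e = 0.001541 / 0.21 = 0.007340 m/day.
Travel time t = L / v = 2180 / 0.007340 = 2.970e+05 days = 813.2 years.

813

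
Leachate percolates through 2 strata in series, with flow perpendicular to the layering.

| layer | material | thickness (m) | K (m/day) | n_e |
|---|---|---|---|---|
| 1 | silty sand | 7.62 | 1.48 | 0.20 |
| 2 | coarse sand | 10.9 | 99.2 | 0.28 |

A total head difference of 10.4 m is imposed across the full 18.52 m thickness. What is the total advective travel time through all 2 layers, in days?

With flow normal to the layers, continuity requires the same specific discharge q through every layer.
Σ(b_i/K_i) = 7.62/1.48 + 10.9/99.2 = 5.259 d.
q = Δh / Σ(b_i/K_i) = 10.4 / 5.259 = 1.978 m/day.
In each layer the seepage velocity is v_i = q/n_i, so the layer transit time is t_i = b_i·n_i / q:
  layer 1 (silty sand): t_1 = 7.62 × 0.20 / 1.978 = 0.7706 d
  layer 2 (coarse sand): t_2 = 10.9 × 0.28 / 1.978 = 1.543 d
Total t = Σ t_i = 2.314 days.

2.31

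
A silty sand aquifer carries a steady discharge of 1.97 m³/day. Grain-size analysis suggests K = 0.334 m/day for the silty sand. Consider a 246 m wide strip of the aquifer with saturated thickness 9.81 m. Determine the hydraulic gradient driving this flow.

0.00244

Cross-sectional area A = 246 × 9.81 = 2413 m².
From Q = K·A·i, i = Q / (K·A) = 1.97 / (0.3340 × 2413) = 0.002444.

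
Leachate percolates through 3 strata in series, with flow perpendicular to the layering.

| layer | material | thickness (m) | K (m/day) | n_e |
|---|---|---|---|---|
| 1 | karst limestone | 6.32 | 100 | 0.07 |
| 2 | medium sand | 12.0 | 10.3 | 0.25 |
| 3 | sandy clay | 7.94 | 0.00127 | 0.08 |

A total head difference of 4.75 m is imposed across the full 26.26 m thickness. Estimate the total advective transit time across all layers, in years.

With flow normal to the layers, continuity requires the same specific discharge q through every layer.
Σ(b_i/K_i) = 6.32/100 + 12.0/10.3 + 7.94/0.00127 = 6253 d.
q = Δh / Σ(b_i/K_i) = 4.75 / 6253 = 0.0007596 m/day.
In each layer the seepage velocity is v_i = q/n_i, so the layer transit time is t_i = b_i·n_i / q:
  layer 1 (karst limestone): t_1 = 6.32 × 0.07 / 0.0007596 = 582.4 d
  layer 2 (medium sand): t_2 = 12.0 × 0.25 / 0.0007596 = 3949 d
  layer 3 (sandy clay): t_3 = 7.94 × 0.08 / 0.0007596 = 836.2 d
Total t = Σ t_i = 5368 days = 14.70 years.

14.7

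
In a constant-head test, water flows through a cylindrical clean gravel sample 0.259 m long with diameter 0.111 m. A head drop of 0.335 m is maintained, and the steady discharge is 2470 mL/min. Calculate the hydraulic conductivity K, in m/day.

Cross-sectional area A = π·(d/2)² = π × (0.111/2)² = 0.009677 m².
Convert discharge: 2470 mL/min = 4.117e-05 m³/s.
Darcy's law rearranged: K = Q·L / (A·Δh) = 4.117e-05 × 0.259 / (0.009677 × 0.335) = 0.003289 m/s = 284.2 m/day.

284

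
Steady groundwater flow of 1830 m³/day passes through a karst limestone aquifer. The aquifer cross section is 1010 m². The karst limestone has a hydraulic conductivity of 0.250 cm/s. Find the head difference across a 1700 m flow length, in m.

14.3

Convert K: 0.250 cm/s × 864 = 216.0 m/day.
From Q = K·A·i, i = Q / (K·A) = 1830 / (216.0 × 1010) = 0.008388.
Head loss Δh = i · L = 0.008388 × 1700 = 14.26 m.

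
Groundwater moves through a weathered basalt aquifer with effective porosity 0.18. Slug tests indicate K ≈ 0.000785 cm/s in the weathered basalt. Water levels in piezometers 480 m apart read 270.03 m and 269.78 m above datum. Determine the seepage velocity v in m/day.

0.00196

Convert K: 0.000785 cm/s × 864 = 0.6782 m/day.
Hydraulic gradient i = (270.03 − 269.78) / 480 = 0.25 / 480 = 0.0005208.
Darcy flux q = K · i = 0.6782 × 0.0005208 = 0.0003532 m/day.
Seepage velocity v = q / n_e = 0.0003532 / 0.18 = 0.001962 m/day.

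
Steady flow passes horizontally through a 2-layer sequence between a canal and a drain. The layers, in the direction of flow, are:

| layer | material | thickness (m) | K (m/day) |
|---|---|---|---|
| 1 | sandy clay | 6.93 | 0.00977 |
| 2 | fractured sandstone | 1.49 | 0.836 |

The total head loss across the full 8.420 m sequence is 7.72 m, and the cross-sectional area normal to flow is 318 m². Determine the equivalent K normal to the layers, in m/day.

0.0118

Flow is perpendicular to layering, so the layers act in series and the equivalent K is the thickness-weighted harmonic mean.
Total thickness L = 6.93 + 1.49 = 8.420 m.
Σ(b_i/K_i) = 6.93/0.00977 + 1.49/0.836 = 711.1 d.
K_eq = L / Σ(b_i/K_i) = 8.420 / 711.1 = 0.01184 m/day.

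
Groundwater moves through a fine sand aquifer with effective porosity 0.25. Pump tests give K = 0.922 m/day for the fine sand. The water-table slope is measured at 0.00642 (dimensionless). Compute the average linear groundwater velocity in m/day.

Hydraulic gradient i = 0.00642.
Darcy flux q = K · i = 0.9220 × 0.006420 = 0.005919 m/day.
Seepage velocity v = q / n_e = 0.005919 / 0.25 = 0.02368 m/day.

0.0237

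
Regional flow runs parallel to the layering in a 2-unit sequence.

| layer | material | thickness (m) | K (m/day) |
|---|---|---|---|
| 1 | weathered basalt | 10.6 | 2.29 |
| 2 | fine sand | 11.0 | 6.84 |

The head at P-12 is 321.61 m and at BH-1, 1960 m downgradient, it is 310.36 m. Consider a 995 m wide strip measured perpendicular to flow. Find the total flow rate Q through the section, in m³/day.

568

Flow is parallel to layering, so each bed carries its own Darcy discharge and the transmissivities add.
Σ(K_i·b_i) = 2.29×10.6 + 6.84×11.0 = 99.51 m²/day.
Hydraulic gradient i = (321.61 − 310.36) / 1960 = 11.25 / 1960 = 0.005740.
Q = Σ(K_i·b_i) · W · i = 99.51 × 995 × 0.005740 = 568.3 m³/day.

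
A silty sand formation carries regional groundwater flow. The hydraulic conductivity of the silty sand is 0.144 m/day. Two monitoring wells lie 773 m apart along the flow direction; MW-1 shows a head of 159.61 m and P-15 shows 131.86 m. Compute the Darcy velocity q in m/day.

Hydraulic gradient i = (159.61 − 131.86) / 773 = 27.75 / 773 = 0.03590.
Specific discharge q = K · i = 0.1440 × 0.03590 = 0.005169 m/day.

0.00517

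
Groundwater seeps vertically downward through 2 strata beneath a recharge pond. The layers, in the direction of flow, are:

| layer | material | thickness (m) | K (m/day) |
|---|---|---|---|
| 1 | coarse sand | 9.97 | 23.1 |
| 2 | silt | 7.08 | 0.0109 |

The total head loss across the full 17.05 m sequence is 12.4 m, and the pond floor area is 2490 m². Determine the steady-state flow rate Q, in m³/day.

Flow is perpendicular to layering, so the layers act in series and the equivalent K is the thickness-weighted harmonic mean.
Total thickness L = 9.97 + 7.08 = 17.05 m.
Σ(b_i/K_i) = 9.97/23.1 + 7.08/0.0109 = 650.0 d.
K_eq = L / Σ(b_i/K_i) = 17.05 / 650.0 = 0.02623 m/day.
Q = K_eq · A · (Δh/L) = 0.02623 × 2490 × (12.4/17.05) = 47.50 m³/day.

47.5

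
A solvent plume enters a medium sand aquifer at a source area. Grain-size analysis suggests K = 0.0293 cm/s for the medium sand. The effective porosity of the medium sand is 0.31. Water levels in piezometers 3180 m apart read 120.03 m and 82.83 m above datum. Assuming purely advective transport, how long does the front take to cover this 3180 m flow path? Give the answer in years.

Convert K: 0.0293 cm/s × 864 = 25.32 m/day.
Hydraulic gradient i = (120.03 − 82.83) / 3180 = 37.2 / 3180 = 0.01170.
Darcy flux q = K · i = 25.32 × 0.01170 = 0.2961 m/day.
Seepage velocity v = q / n_e = 0.2961 / 0.31 = 0.9553 m/day.
Travel time t = L / v = 3180 / 0.9553 = 3329 days = 9.114 years.

9.11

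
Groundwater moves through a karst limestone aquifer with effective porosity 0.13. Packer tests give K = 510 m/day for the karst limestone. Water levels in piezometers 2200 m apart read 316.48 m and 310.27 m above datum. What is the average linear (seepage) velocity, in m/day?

11.1

Hydraulic gradient i = (316.48 − 310.27) / 2200 = 6.21 / 2200 = 0.002823.
Darcy flux q = K · i = 510.0 × 0.002823 = 1.440 m/day.
Seepage velocity v = q / n_e = 1.440 / 0.13 = 11.07 m/day.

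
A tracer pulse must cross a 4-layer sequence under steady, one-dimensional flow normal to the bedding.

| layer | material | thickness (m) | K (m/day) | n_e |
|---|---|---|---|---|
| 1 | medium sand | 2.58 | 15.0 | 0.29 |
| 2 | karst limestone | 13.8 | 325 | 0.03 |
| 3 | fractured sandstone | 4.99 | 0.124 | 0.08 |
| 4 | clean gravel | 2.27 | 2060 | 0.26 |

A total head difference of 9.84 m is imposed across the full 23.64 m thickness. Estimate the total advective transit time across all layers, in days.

8.85

With flow normal to the layers, continuity requires the same specific discharge q through every layer.
Σ(b_i/K_i) = 2.58/15.0 + 13.8/325 + 4.99/0.124 + 2.27/2060 = 40.46 d.
q = Δh / Σ(b_i/K_i) = 9.84 / 40.46 = 0.2432 m/day.
In each layer the seepage velocity is v_i = q/n_i, so the layer transit time is t_i = b_i·n_i / q:
  layer 1 (medium sand): t_1 = 2.58 × 0.29 / 0.2432 = 3.076 d
  layer 2 (karst limestone): t_2 = 13.8 × 0.03 / 0.2432 = 1.702 d
  layer 3 (fractured sandstone): t_3 = 4.99 × 0.08 / 0.2432 = 1.641 d
  layer 4 (clean gravel): t_4 = 2.27 × 0.26 / 0.2432 = 2.427 d
Total t = Σ t_i = 8.846 days.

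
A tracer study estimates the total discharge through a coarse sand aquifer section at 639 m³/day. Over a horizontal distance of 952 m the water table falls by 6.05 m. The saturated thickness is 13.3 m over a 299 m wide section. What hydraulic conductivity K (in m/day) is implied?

Cross-sectional area A = 299 × 13.3 = 3977 m².
Hydraulic gradient i = Δh / L = 6.05 / 952 = 0.006355.
From Q = K·A·i, K = Q / (A·i) = 639 / (3977 × 0.006355) = 25.28 m/day.

25.3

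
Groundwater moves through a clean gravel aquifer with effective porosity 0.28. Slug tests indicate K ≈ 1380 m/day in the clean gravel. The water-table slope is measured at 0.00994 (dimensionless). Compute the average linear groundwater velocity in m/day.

49.0

Hydraulic gradient i = 0.00994.
Darcy flux q = K · i = 1380 × 0.009940 = 13.72 m/day.
Seepage velocity v = q / n_e = 13.72 / 0.28 = 48.99 m/day.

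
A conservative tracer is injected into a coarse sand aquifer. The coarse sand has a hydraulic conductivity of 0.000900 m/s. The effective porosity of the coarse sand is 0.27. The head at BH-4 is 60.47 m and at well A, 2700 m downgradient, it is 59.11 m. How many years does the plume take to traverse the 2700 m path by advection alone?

51.0

Convert K: 0.000900 m/s × 86400 = 77.76 m/day.
Hydraulic gradient i = (60.47 − 59.11) / 2700 = 1.36 / 2700 = 0.0005037.
Darcy flux q = K · i = 77.76 × 0.0005037 = 0.03917 m/day.
Seepage velocity v = q / n_e = 0.03917 / 0.27 = 0.1451 m/day.
Travel time t = L / v = 2700 / 0.1451 = 18612 days = 50.96 years.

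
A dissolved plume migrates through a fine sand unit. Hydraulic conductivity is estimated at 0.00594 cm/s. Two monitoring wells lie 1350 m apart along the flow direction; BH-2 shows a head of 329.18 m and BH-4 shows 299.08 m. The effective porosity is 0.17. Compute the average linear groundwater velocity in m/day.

Convert K: 0.00594 cm/s × 864 = 5.132 m/day.
Hydraulic gradient i = (329.18 − 299.08) / 1350 = 30.1 / 1350 = 0.02230.
Darcy flux q = K · i = 5.132 × 0.02230 = 0.1144 m/day.
Seepage velocity v = q / n_e = 0.1144 / 0.17 = 0.6731 m/day.

0.673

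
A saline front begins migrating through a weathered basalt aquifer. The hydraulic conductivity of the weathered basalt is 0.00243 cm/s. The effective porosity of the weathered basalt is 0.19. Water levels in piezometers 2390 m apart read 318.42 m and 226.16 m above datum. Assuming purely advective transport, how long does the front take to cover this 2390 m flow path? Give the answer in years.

Convert K: 0.00243 cm/s × 864 = 2.100 m/day.
Hydraulic gradient i = (318.42 − 226.16) / 2390 = 92.26 / 2390 = 0.03860.
Darcy flux q = K · i = 2.100 × 0.03860 = 0.08105 m/day.
Seepage velocity v = q / n_e = 0.08105 / 0.19 = 0.4266 m/day.
Travel time t = L / v = 2390 / 0.4266 = 5603 days = 15.34 years.

15.3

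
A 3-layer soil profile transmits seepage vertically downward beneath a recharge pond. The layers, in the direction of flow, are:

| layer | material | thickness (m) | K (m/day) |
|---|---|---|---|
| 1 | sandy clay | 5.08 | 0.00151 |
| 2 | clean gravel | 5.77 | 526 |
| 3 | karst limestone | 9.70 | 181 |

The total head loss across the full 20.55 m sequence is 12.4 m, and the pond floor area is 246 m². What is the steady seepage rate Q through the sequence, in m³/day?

0.907

Flow is perpendicular to layering, so the layers act in series and the equivalent K is the thickness-weighted harmonic mean.
Total thickness L = 5.08 + 5.77 + 9.70 = 20.55 m.
Σ(b_i/K_i) = 5.08/0.00151 + 5.77/526 + 9.70/181 = 3364 d.
K_eq = L / Σ(b_i/K_i) = 20.55 / 3364 = 0.006108 m/day.
Q = K_eq · A · (Δh/L) = 0.006108 × 246 × (12.4/20.55) = 0.9067 m³/day.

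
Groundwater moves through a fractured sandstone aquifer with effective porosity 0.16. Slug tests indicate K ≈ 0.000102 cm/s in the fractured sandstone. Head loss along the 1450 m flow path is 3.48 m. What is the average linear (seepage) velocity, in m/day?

Convert K: 0.000102 cm/s × 864 = 0.08813 m/day.
Hydraulic gradient i = Δh / L = 3.48 / 1450 = 0.002400.
Darcy flux q = K · i = 0.08813 × 0.002400 = 0.0002115 m/day.
Seepage velocity v = q / n_e = 0.0002115 / 0.16 = 0.001322 m/day.

0.00132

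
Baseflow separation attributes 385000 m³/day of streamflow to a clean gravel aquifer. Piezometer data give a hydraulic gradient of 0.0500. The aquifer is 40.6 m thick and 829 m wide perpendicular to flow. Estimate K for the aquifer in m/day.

Cross-sectional area A = 829 × 40.6 = 33657 m².
Hydraulic gradient i = 0.0500.
From Q = K·A·i, K = Q / (A·i) = 385000 / (33657 × 0.05000) = 228.8 m/day.

229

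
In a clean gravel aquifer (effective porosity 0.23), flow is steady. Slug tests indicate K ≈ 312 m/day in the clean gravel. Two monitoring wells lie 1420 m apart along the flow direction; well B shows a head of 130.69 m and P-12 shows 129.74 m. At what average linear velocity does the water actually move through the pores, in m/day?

0.908

Hydraulic gradient i = (130.69 − 129.74) / 1420 = 0.95 / 1420 = 0.0006690.
Darcy flux q = K · i = 312.0 × 0.0006690 = 0.2087 m/day.
Seepage velocity v = q / n_e = 0.2087 / 0.23 = 0.9075 m/day.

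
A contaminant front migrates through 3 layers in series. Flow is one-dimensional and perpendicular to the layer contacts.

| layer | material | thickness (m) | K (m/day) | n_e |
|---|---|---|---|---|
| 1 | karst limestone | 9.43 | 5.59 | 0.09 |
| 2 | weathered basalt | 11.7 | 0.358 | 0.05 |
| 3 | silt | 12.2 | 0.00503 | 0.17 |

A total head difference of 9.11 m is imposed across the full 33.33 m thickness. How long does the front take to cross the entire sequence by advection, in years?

2.59

With flow normal to the layers, continuity requires the same specific discharge q through every layer.
Σ(b_i/K_i) = 9.43/5.59 + 11.7/0.358 + 12.2/0.00503 = 2460 d.
q = Δh / Σ(b_i/K_i) = 9.11 / 2460 = 0.003704 m/day.
In each layer the seepage velocity is v_i = q/n_i, so the layer transit time is t_i = b_i·n_i / q:
  layer 1 (karst limestone): t_1 = 9.43 × 0.09 / 0.003704 = 229.2 d
  layer 2 (weathered basalt): t_2 = 11.7 × 0.05 / 0.003704 = 158.0 d
  layer 3 (silt): t_3 = 12.2 × 0.17 / 0.003704 = 560.0 d
Total t = Σ t_i = 947.1 days = 2.593 years.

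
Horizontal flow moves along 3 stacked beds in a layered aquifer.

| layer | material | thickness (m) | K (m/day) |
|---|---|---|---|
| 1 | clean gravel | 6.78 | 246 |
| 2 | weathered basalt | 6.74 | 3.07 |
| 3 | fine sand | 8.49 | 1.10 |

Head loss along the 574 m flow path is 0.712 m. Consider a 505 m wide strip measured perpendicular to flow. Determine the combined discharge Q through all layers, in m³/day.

Flow is parallel to layering, so each bed carries its own Darcy discharge and the transmissivities add.
Σ(K_i·b_i) = 246×6.78 + 3.07×6.74 + 1.10×8.49 = 1698 m²/day.
Hydraulic gradient i = Δh / L = 0.712 / 574 = 0.001240.
Q = Σ(K_i·b_i) · W · i = 1698 × 505 × 0.001240 = 1064 m³/day.

1060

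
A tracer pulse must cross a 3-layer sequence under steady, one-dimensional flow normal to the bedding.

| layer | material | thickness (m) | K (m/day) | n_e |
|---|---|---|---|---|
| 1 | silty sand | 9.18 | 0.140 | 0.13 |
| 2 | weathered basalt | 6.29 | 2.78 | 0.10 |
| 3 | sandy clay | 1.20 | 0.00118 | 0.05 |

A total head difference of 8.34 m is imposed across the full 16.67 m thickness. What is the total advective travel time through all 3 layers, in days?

With flow normal to the layers, continuity requires the same specific discharge q through every layer.
Σ(b_i/K_i) = 9.18/0.140 + 6.29/2.78 + 1.20/0.00118 = 1085 d.
q = Δh / Σ(b_i/K_i) = 8.34 / 1085 = 0.007688 m/day.
In each layer the seepage velocity is v_i = q/n_i, so the layer transit time is t_i = b_i·n_i / q:
  layer 1 (silty sand): t_1 = 9.18 × 0.13 / 0.007688 = 155.2 d
  layer 2 (weathered basalt): t_2 = 6.29 × 0.10 / 0.007688 = 81.81 d
  layer 3 (sandy clay): t_3 = 1.20 × 0.05 / 0.007688 = 7.804 d
Total t = Σ t_i = 244.8 days.

245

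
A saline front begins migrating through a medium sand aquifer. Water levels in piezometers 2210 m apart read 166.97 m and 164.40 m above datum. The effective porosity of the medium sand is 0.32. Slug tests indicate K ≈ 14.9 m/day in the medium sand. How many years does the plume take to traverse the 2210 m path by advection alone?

112

Hydraulic gradient i = (166.97 − 164.40) / 2210 = 2.57 / 2210 = 0.001163.
Darcy flux q = K · i = 14.90 × 0.001163 = 0.01733 m/day.
Seepage velocity v = q / n_e = 0.01733 / 0.32 = 0.05415 m/day.
Travel time t = L / v = 2210 / 0.05415 = 40815 days = 111.7 years.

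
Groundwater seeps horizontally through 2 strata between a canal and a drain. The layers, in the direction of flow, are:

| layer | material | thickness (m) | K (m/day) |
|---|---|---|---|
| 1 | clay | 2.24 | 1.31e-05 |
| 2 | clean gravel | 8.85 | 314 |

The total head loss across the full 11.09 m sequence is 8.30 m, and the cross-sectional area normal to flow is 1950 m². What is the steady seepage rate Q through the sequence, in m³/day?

Flow is perpendicular to layering, so the layers act in series and the equivalent K is the thickness-weighted harmonic mean.
Total thickness L = 2.24 + 8.85 = 11.09 m.
Σ(b_i/K_i) = 2.24/1.31e-05 + 8.85/314 = 1.710e+05 d.
K_eq = L / Σ(b_i/K_i) = 11.09 / 1.710e+05 = 6.486e-05 m/day.
Q = K_eq · A · (Δh/L) = 6.486e-05 × 1950 × (8.30/11.09) = 0.09465 m³/day.

0.0947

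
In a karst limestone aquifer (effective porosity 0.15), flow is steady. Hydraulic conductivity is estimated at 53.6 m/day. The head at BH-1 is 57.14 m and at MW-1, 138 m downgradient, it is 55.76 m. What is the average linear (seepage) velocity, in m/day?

Hydraulic gradient i = (57.14 − 55.76) / 138 = 1.38 / 138 = 0.01000.
Darcy flux q = K · i = 53.60 × 0.01000 = 0.5360 m/day.
Seepage velocity v = q / n_e = 0.5360 / 0.15 = 3.573 m/day.

3.57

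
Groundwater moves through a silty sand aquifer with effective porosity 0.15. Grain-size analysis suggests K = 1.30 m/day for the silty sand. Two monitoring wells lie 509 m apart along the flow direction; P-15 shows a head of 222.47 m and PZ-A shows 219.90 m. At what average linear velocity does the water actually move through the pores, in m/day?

0.0438

Hydraulic gradient i = (222.47 − 219.90) / 509 = 2.57 / 509 = 0.005049.
Darcy flux q = K · i = 1.300 × 0.005049 = 0.006564 m/day.
Seepage velocity v = q / n_e = 0.006564 / 0.15 = 0.04376 m/day.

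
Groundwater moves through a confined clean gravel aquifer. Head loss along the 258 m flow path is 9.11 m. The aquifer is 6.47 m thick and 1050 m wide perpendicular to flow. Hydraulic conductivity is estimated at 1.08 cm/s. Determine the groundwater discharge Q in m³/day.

224000

Convert K: 1.08 cm/s × 864 = 933.1 m/day.
Cross-sectional area A = 1050 × 6.47 = 6794 m².
Hydraulic gradient i = Δh / L = 9.11 / 258 = 0.03531.
Darcy's law: Q = K · A · i = 933.1 × 6794 × 0.03531 = 2.238e+05 m³/day.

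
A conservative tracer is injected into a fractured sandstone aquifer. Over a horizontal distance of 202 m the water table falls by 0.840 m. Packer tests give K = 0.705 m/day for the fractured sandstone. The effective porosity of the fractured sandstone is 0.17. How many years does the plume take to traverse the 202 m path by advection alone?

32.1

Hydraulic gradient i = Δh / L = 0.840 / 202 = 0.004158.
Darcy flux q = K · i = 0.7050 × 0.004158 = 0.002932 m/day.
Seepage velocity v = q / n_e = 0.002932 / 0.17 = 0.01725 m/day.
Travel time t = L / v = 202 / 0.01725 = 11713 days = 32.07 years.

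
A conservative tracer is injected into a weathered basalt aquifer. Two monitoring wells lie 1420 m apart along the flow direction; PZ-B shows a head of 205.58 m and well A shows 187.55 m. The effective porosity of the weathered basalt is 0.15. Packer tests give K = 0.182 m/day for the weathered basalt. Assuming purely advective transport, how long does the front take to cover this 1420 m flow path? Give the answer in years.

252

Hydraulic gradient i = (205.58 − 187.55) / 1420 = 18.03 / 1420 = 0.01270.
Darcy flux q = K · i = 0.1820 × 0.01270 = 0.002311 m/day.
Seepage velocity v = q / n_e = 0.002311 / 0.15 = 0.01541 m/day.
Travel time t = L / v = 1420 / 0.01541 = 92172 days = 252.4 years.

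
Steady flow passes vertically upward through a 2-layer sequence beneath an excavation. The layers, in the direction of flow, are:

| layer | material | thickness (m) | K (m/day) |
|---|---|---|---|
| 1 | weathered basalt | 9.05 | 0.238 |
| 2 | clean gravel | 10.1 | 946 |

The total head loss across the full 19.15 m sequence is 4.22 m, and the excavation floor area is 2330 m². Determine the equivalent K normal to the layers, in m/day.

Flow is perpendicular to layering, so the layers act in series and the equivalent K is the thickness-weighted harmonic mean.
Total thickness L = 9.05 + 10.1 = 19.15 m.
Σ(b_i/K_i) = 9.05/0.238 + 10.1/946 = 38.04 d.
K_eq = L / Σ(b_i/K_i) = 19.15 / 38.04 = 0.5035 m/day.

0.503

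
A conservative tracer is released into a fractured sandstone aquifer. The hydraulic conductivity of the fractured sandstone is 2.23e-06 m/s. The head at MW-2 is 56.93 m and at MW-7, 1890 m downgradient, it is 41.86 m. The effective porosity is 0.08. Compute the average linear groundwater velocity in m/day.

0.0192

Convert K: 2.23e-06 m/s × 86400 = 0.1927 m/day.
Hydraulic gradient i = (56.93 − 41.86) / 1890 = 15.07 / 1890 = 0.007974.
Darcy flux q = K · i = 0.1927 × 0.007974 = 0.001536 m/day.
Seepage velocity v = q / n_e = 0.001536 / 0.08 = 0.01920 m/day.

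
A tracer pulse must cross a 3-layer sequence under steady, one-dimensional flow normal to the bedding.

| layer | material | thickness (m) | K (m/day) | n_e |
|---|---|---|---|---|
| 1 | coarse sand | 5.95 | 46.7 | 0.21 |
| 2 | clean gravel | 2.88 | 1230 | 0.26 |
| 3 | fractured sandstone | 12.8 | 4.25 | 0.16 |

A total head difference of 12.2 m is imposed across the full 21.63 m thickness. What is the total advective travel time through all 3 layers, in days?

1.04

With flow normal to the layers, continuity requires the same specific discharge q through every layer.
Σ(b_i/K_i) = 5.95/46.7 + 2.88/1230 + 12.8/4.25 = 3.142 d.
q = Δh / Σ(b_i/K_i) = 12.2 / 3.142 = 3.883 m/day.
In each layer the seepage velocity is v_i = q/n_i, so the layer transit time is t_i = b_i·n_i / q:
  layer 1 (coarse sand): t_1 = 5.95 × 0.21 / 3.883 = 0.3217 d
  layer 2 (clean gravel): t_2 = 2.88 × 0.26 / 3.883 = 0.1928 d
  layer 3 (fractured sandstone): t_3 = 12.8 × 0.16 / 3.883 = 0.5274 d
Total t = Σ t_i = 1.042 days.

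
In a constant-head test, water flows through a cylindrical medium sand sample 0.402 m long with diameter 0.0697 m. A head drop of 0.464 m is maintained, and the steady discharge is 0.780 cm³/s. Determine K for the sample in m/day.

Cross-sectional area A = π·(d/2)² = π × (0.0697/2)² = 0.003816 m².
Convert discharge: 0.780 cm³/s = 7.800e-07 m³/s.
Darcy's law rearranged: K = Q·L / (A·Δh) = 7.800e-07 × 0.402 / (0.003816 × 0.464) = 0.0001771 m/s = 15.30 m/day.

15.3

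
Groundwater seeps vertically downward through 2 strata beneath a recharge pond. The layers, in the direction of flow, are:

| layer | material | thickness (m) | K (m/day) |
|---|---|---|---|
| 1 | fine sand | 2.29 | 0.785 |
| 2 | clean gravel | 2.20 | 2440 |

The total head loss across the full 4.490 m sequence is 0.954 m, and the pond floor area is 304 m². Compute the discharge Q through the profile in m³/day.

99.4

Flow is perpendicular to layering, so the layers act in series and the equivalent K is the thickness-weighted harmonic mean.
Total thickness L = 2.29 + 2.20 = 4.490 m.
Σ(b_i/K_i) = 2.29/0.785 + 2.20/2440 = 2.918 d.
K_eq = L / Σ(b_i/K_i) = 4.490 / 2.918 = 1.539 m/day.
Q = K_eq · A · (Δh/L) = 1.539 × 304 × (0.954/4.490) = 99.39 m³/day.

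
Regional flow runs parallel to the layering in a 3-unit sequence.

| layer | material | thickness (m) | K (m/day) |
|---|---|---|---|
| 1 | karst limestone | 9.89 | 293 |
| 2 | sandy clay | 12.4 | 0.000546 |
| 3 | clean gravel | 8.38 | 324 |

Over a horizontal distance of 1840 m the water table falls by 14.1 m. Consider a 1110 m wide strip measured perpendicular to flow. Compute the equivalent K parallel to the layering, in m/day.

183

Flow is parallel to layering, so each bed carries its own Darcy discharge and the transmissivities add.
Σ(K_i·b_i) = 293×9.89 + 0.000546×12.4 + 324×8.38 = 5613 m²/day.
Total thickness b = 30.67 m, so K_eq = Σ(K_i·b_i)/b = 183.0 m/day.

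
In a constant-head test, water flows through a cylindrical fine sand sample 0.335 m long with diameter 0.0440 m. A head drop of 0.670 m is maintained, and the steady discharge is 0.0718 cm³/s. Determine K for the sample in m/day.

Cross-sectional area A = π·(d/2)² = π × (0.0440/2)² = 0.001521 m².
Convert discharge: 0.0718 cm³/s = 7.180e-08 m³/s.
Darcy's law rearranged: K = Q·L / (A·Δh) = 7.180e-08 × 0.335 / (0.001521 × 0.670) = 2.361e-05 m/s = 2.040 m/day.

2.04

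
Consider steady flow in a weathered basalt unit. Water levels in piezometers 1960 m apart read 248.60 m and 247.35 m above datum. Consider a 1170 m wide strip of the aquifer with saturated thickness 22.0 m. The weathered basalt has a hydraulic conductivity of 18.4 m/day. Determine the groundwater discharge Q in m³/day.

Cross-sectional area A = 1170 × 22.0 = 25740 m².
Hydraulic gradient i = (248.60 − 247.35) / 1960 = 1.25 / 1960 = 0.0006378.
Darcy's law: Q = K · A · i = 18.40 × 25740 × 0.0006378 = 302.1 m³/day.

302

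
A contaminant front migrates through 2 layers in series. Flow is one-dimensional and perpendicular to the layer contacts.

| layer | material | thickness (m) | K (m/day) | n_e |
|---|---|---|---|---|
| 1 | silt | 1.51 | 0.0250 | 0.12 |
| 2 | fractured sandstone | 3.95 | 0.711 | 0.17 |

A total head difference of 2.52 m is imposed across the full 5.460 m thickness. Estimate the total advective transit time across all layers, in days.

22.3

With flow normal to the layers, continuity requires the same specific discharge q through every layer.
Σ(b_i/K_i) = 1.51/0.0250 + 3.95/0.711 = 65.96 d.
q = Δh / Σ(b_i/K_i) = 2.52 / 65.96 = 0.03821 m/day.
In each layer the seepage velocity is v_i = q/n_i, so the layer transit time is t_i = b_i·n_i / q:
  layer 1 (silt): t_1 = 1.51 × 0.12 / 0.03821 = 4.743 d
  layer 2 (fractured sandstone): t_2 = 3.95 × 0.17 / 0.03821 = 17.58 d
Total t = Σ t_i = 22.32 days.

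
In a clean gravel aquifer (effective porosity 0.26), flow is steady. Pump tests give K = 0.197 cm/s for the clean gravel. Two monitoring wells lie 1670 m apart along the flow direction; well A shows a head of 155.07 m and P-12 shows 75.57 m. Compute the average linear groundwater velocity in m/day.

Convert K: 0.197 cm/s × 864 = 170.2 m/day.
Hydraulic gradient i = (155.07 − 75.57) / 1670 = 79.5 / 1670 = 0.04760.
Darcy flux q = K · i = 170.2 × 0.04760 = 8.103 m/day.
Seepage velocity v = q / n_e = 8.103 / 0.26 = 31.16 m/day.

31.2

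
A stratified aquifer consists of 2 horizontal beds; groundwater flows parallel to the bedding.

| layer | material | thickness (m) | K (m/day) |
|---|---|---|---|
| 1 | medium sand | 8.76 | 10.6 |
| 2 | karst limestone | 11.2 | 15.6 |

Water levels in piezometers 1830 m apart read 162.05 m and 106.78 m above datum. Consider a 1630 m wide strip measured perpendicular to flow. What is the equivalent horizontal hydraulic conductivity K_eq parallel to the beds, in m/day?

13.4

Flow is parallel to layering, so each bed carries its own Darcy discharge and the transmissivities add.
Σ(K_i·b_i) = 10.6×8.76 + 15.6×11.2 = 267.6 m²/day.
Total thickness b = 19.96 m, so K_eq = Σ(K_i·b_i)/b = 13.41 m/day.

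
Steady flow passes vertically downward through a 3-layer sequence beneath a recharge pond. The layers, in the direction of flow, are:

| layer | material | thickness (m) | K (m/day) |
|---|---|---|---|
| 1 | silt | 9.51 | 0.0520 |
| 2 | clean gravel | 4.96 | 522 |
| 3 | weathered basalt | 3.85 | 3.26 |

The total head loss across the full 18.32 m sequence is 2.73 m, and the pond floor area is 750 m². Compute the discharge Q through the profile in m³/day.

11.1

Flow is perpendicular to layering, so the layers act in series and the equivalent K is the thickness-weighted harmonic mean.
Total thickness L = 9.51 + 4.96 + 3.85 = 18.32 m.
Σ(b_i/K_i) = 9.51/0.0520 + 4.96/522 + 3.85/3.26 = 184.1 d.
K_eq = L / Σ(b_i/K_i) = 18.32 / 184.1 = 0.09952 m/day.
Q = K_eq · A · (Δh/L) = 0.09952 × 750 × (2.73/18.32) = 11.12 m³/day.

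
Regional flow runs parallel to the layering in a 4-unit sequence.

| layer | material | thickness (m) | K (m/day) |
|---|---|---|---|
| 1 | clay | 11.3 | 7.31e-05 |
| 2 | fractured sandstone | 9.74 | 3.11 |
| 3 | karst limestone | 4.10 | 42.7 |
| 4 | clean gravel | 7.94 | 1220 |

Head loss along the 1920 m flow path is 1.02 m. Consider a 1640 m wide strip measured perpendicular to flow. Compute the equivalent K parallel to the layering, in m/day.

299

Flow is parallel to layering, so each bed carries its own Darcy discharge and the transmissivities add.
Σ(K_i·b_i) = 7.31e-05×11.3 + 3.11×9.74 + 42.7×4.10 + 1220×7.94 = 9892 m²/day.
Total thickness b = 33.08 m, so K_eq = Σ(K_i·b_i)/b = 299.0 m/day.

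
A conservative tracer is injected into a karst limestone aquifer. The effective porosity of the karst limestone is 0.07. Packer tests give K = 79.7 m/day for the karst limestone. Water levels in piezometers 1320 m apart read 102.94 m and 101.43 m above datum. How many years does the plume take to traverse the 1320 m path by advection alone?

2.77

Hydraulic gradient i = (102.94 − 101.43) / 1320 = 1.51 / 1320 = 0.001144.
Darcy flux q = K · i = 79.70 × 0.001144 = 0.09117 m/day.
Seepage velocity v = q / n_e = 0.09117 / 0.07 = 1.302 m/day.
Travel time t = L / v = 1320 / 1.302 = 1013 days = 2.775 years.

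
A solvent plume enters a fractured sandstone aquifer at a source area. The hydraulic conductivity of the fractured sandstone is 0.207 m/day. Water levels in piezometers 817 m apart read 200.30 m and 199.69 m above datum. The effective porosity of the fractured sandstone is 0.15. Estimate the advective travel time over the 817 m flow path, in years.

Hydraulic gradient i = (200.30 − 199.69) / 817 = 0.61 / 817 = 0.0007466.
Darcy flux q = K · i = 0.2070 × 0.0007466 = 0.0001546 m/day.
Seepage velocity v = q / n_e = 0.0001546 / 0.15 = 0.001030 m/day.
Travel time t = L / v = 817 / 0.001030 = 7.929e+05 days = 2171 years.

2170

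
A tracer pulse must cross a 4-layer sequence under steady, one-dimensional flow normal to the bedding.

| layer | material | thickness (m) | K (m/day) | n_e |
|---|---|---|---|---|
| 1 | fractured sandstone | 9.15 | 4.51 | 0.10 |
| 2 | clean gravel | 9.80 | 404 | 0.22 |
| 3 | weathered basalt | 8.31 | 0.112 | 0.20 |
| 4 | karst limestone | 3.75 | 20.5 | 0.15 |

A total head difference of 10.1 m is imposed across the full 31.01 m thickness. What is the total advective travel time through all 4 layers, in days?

40.1

With flow normal to the layers, continuity requires the same specific discharge q through every layer.
Σ(b_i/K_i) = 9.15/4.51 + 9.80/404 + 8.31/0.112 + 3.75/20.5 = 76.43 d.
q = Δh / Σ(b_i/K_i) = 10.1 / 76.43 = 0.1321 m/day.
In each layer the seepage velocity is v_i = q/n_i, so the layer transit time is t_i = b_i·n_i / q:
  layer 1 (fractured sandstone): t_1 = 9.15 × 0.10 / 0.1321 = 6.924 d
  layer 2 (clean gravel): t_2 = 9.80 × 0.22 / 0.1321 = 16.32 d
  layer 3 (weathered basalt): t_3 = 8.31 × 0.20 / 0.1321 = 12.58 d
  layer 4 (karst limestone): t_4 = 3.75 × 0.15 / 0.1321 = 4.257 d
Total t = Σ t_i = 40.07 days.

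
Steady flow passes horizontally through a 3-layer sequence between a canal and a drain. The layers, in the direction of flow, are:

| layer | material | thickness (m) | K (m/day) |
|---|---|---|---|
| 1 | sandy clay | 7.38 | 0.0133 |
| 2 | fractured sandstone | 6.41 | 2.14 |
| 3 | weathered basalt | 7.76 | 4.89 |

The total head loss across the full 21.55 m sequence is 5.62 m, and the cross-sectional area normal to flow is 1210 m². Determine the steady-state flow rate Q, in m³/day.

Flow is perpendicular to layering, so the layers act in series and the equivalent K is the thickness-weighted harmonic mean.
Total thickness L = 7.38 + 6.41 + 7.76 = 21.55 m.
Σ(b_i/K_i) = 7.38/0.0133 + 6.41/2.14 + 7.76/4.89 = 559.5 d.
K_eq = L / Σ(b_i/K_i) = 21.55 / 559.5 = 0.03852 m/day.
Q = K_eq · A · (Δh/L) = 0.03852 × 1210 × (5.62/21.55) = 12.15 m³/day.

12.2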